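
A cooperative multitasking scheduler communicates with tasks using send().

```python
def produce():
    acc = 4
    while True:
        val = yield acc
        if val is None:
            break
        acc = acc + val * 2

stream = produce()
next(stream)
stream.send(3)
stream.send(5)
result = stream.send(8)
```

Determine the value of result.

Step 1: next() -> yield acc=4.
Step 2: send(3) -> val=3, acc = 4 + 3*2 = 10, yield 10.
Step 3: send(5) -> val=5, acc = 10 + 5*2 = 20, yield 20.
Step 4: send(8) -> val=8, acc = 20 + 8*2 = 36, yield 36.
Therefore result = 36.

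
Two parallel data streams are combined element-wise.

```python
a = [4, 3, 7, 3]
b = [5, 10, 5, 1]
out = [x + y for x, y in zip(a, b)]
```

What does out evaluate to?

Step 1: Add corresponding elements:
  4 + 5 = 9
  3 + 10 = 13
  7 + 5 = 12
  3 + 1 = 4
Therefore out = [9, 13, 12, 4].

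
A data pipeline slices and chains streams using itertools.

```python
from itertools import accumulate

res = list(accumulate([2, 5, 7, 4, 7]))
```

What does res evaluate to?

Step 1: accumulate computes running sums:
  + 2 = 2
  + 5 = 7
  + 7 = 14
  + 4 = 18
  + 7 = 25
Therefore res = [2, 7, 14, 18, 25].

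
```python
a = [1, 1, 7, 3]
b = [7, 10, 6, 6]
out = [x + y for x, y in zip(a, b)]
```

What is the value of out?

Step 1: Add corresponding elements:
  1 + 7 = 8
  1 + 10 = 11
  7 + 6 = 13
  3 + 6 = 9
Therefore out = [8, 11, 13, 9].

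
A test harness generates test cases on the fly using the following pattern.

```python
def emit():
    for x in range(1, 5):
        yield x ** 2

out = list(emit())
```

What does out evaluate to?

Step 1: For each x in range(1, 5), yield x**2:
  x=1: yield 1**2 = 1
  x=2: yield 2**2 = 4
  x=3: yield 3**2 = 9
  x=4: yield 4**2 = 16
Therefore out = [1, 4, 9, 16].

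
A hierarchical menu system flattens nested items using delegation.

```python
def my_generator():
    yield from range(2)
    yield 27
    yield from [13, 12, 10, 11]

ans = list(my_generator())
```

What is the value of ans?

Step 1: Trace yields in order:
  yield 0
  yield 1
  yield 27
  yield 13
  yield 12
  yield 10
  yield 11
Therefore ans = [0, 1, 27, 13, 12, 10, 11].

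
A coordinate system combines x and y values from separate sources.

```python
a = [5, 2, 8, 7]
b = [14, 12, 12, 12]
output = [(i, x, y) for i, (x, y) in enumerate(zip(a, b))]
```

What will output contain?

Step 1: enumerate(zip(a, b)) gives index with paired elements:
  i=0: (5, 14)
  i=1: (2, 12)
  i=2: (8, 12)
  i=3: (7, 12)
Therefore output = [(0, 5, 14), (1, 2, 12), (2, 8, 12), (3, 7, 12)].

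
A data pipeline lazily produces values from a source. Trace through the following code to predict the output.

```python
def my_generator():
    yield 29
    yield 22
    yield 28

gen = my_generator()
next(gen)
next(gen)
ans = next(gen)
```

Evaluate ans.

Step 1: my_generator() creates a generator.
Step 2: next(gen) yields 29 (consumed and discarded).
Step 3: next(gen) yields 22 (consumed and discarded).
Step 4: next(gen) yields 28, assigned to ans.
Therefore ans = 28.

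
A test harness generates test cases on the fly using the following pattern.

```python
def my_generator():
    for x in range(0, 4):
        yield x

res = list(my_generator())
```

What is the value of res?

Step 1: The generator yields each value from range(0, 4).
Step 2: list() consumes all yields: [0, 1, 2, 3].
Therefore res = [0, 1, 2, 3].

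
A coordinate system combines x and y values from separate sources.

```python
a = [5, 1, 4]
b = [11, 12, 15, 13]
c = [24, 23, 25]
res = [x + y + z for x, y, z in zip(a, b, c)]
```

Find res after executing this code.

Step 1: zip three lists (truncates to shortest, len=3):
  5 + 11 + 24 = 40
  1 + 12 + 23 = 36
  4 + 15 + 25 = 44
Therefore res = [40, 36, 44].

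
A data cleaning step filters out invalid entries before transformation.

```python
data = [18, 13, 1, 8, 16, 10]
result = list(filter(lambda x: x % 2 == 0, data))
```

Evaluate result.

Step 1: Filter elements divisible by 2:
  18 % 2 = 0: kept
  13 % 2 = 1: removed
  1 % 2 = 1: removed
  8 % 2 = 0: kept
  16 % 2 = 0: kept
  10 % 2 = 0: kept
Therefore result = [18, 8, 16, 10].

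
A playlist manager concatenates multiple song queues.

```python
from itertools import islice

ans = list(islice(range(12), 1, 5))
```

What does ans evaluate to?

Step 1: islice(range(12), 1, 5) takes elements at indices [1, 5).
Step 2: Elements: [1, 2, 3, 4].
Therefore ans = [1, 2, 3, 4].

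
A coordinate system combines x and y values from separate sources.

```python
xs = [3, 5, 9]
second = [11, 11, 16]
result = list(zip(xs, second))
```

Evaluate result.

Step 1: zip pairs elements at same index:
  Index 0: (3, 11)
  Index 1: (5, 11)
  Index 2: (9, 16)
Therefore result = [(3, 11), (5, 11), (9, 16)].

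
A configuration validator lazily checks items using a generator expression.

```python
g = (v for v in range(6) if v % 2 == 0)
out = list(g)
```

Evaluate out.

Step 1: Filter range(6) keeping only even values:
  v=0: even, included
  v=1: odd, excluded
  v=2: even, included
  v=3: odd, excluded
  v=4: even, included
  v=5: odd, excluded
Therefore out = [0, 2, 4].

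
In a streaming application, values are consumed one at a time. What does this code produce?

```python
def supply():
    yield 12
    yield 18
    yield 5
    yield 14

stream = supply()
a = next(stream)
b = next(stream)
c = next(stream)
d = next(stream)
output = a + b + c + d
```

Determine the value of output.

Step 1: Create generator and consume all values:
  a = next(stream) = 12
  b = next(stream) = 18
  c = next(stream) = 5
  d = next(stream) = 14
Step 2: output = 12 + 18 + 5 + 14 = 49.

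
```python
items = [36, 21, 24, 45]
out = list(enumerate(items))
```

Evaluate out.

Step 1: enumerate pairs each element with its index:
  (0, 36)
  (1, 21)
  (2, 24)
  (3, 45)
Therefore out = [(0, 36), (1, 21), (2, 24), (3, 45)].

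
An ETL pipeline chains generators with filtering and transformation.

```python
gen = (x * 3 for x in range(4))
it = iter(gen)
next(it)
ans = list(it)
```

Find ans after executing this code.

Step 1: Generator produces [0, 3, 6, 9].
Step 2: next(it) consumes first element (0).
Step 3: list(it) collects remaining: [3, 6, 9].
Therefore ans = [3, 6, 9].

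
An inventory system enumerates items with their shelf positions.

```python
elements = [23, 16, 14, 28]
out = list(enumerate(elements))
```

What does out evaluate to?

Step 1: enumerate pairs each element with its index:
  (0, 23)
  (1, 16)
  (2, 14)
  (3, 28)
Therefore out = [(0, 23), (1, 16), (2, 14), (3, 28)].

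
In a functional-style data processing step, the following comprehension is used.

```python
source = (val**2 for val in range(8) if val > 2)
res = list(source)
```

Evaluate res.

Step 1: For range(8), keep val > 2, then square:
  val=0: 0 <= 2, excluded
  val=1: 1 <= 2, excluded
  val=2: 2 <= 2, excluded
  val=3: 3 > 2, yield 3**2 = 9
  val=4: 4 > 2, yield 4**2 = 16
  val=5: 5 > 2, yield 5**2 = 25
  val=6: 6 > 2, yield 6**2 = 36
  val=7: 7 > 2, yield 7**2 = 49
Therefore res = [9, 16, 25, 36, 49].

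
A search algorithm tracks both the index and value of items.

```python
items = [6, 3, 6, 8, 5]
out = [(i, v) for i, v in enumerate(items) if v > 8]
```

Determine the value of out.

Step 1: Filter enumerate([6, 3, 6, 8, 5]) keeping v > 8:
  (0, 6): 6 <= 8, excluded
  (1, 3): 3 <= 8, excluded
  (2, 6): 6 <= 8, excluded
  (3, 8): 8 <= 8, excluded
  (4, 5): 5 <= 8, excluded
Therefore out = [].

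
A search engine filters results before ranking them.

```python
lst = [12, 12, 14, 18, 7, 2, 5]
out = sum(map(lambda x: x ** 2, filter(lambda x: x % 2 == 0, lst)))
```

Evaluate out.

Step 1: Filter even numbers from [12, 12, 14, 18, 7, 2, 5]: [12, 12, 14, 18, 2]
Step 2: Square each: [144, 144, 196, 324, 4]
Step 3: Sum = 812.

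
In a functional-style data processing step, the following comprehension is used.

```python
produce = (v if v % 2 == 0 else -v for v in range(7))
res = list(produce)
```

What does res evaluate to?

Step 1: For each v in range(7), yield v if even, else -v:
  v=0: even, yield 0
  v=1: odd, yield -1
  v=2: even, yield 2
  v=3: odd, yield -3
  v=4: even, yield 4
  v=5: odd, yield -5
  v=6: even, yield 6
Therefore res = [0, -1, 2, -3, 4, -5, 6].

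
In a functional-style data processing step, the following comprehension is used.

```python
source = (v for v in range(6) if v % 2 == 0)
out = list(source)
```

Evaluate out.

Step 1: Filter range(6) keeping only even values:
  v=0: even, included
  v=1: odd, excluded
  v=2: even, included
  v=3: odd, excluded
  v=4: even, included
  v=5: odd, excluded
Therefore out = [0, 2, 4].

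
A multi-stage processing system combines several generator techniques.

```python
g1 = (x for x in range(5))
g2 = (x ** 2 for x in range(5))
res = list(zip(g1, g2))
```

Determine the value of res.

Step 1: g1 produces [0, 1, 2, 3, 4].
Step 2: g2 produces [0, 1, 4, 9, 16].
Step 3: zip pairs them: [(0, 0), (1, 1), (2, 4), (3, 9), (4, 16)].
Therefore res = [(0, 0), (1, 1), (2, 4), (3, 9), (4, 16)].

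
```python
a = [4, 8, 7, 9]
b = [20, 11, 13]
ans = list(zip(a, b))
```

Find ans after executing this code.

Step 1: zip stops at shortest (len(a)=4, len(b)=3):
  Index 0: (4, 20)
  Index 1: (8, 11)
  Index 2: (7, 13)
Step 2: Last element of a (9) has no pair, dropped.
Therefore ans = [(4, 20), (8, 11), (7, 13)].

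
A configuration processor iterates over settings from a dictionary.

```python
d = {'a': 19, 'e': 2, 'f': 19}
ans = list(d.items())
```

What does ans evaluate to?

Step 1: d.items() returns (key, value) pairs in insertion order.
Therefore ans = [('a', 19), ('e', 2), ('f', 19)].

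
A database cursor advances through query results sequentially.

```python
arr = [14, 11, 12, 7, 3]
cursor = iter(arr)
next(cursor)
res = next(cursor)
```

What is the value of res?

Step 1: Create iterator over [14, 11, 12, 7, 3].
Step 2: next() consumes 14.
Step 3: next() returns 11.
Therefore res = 11.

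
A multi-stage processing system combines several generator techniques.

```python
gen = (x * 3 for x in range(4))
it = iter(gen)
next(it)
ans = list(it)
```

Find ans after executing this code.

Step 1: Generator produces [0, 3, 6, 9].
Step 2: next(it) consumes first element (0).
Step 3: list(it) collects remaining: [3, 6, 9].
Therefore ans = [3, 6, 9].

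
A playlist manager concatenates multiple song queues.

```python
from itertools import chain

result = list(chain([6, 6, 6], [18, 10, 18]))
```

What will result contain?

Step 1: chain() concatenates iterables: [6, 6, 6] + [18, 10, 18].
Therefore result = [6, 6, 6, 18, 10, 18].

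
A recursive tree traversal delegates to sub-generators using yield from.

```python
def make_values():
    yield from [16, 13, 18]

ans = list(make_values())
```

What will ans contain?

Step 1: yield from delegates to the iterable, yielding each element.
Step 2: Collected values: [16, 13, 18].
Therefore ans = [16, 13, 18].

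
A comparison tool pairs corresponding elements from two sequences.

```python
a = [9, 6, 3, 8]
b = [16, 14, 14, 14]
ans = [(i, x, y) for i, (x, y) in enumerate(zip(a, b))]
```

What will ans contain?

Step 1: enumerate(zip(a, b)) gives index with paired elements:
  i=0: (9, 16)
  i=1: (6, 14)
  i=2: (3, 14)
  i=3: (8, 14)
Therefore ans = [(0, 9, 16), (1, 6, 14), (2, 3, 14), (3, 8, 14)].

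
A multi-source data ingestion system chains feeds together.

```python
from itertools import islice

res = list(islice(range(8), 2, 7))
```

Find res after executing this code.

Step 1: islice(range(8), 2, 7) takes elements at indices [2, 7).
Step 2: Elements: [2, 3, 4, 5, 6].
Therefore res = [2, 3, 4, 5, 6].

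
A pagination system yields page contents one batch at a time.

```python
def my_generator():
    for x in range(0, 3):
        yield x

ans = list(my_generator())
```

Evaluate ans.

Step 1: The generator yields each value from range(0, 3).
Step 2: list() consumes all yields: [0, 1, 2].
Therefore ans = [0, 1, 2].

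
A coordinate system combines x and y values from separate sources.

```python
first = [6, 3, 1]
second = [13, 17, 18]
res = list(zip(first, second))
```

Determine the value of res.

Step 1: zip pairs elements at same index:
  Index 0: (6, 13)
  Index 1: (3, 17)
  Index 2: (1, 18)
Therefore res = [(6, 13), (3, 17), (1, 18)].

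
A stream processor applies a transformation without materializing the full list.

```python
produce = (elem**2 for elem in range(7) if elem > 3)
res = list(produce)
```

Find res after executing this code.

Step 1: For range(7), keep elem > 3, then square:
  elem=0: 0 <= 3, excluded
  elem=1: 1 <= 3, excluded
  elem=2: 2 <= 3, excluded
  elem=3: 3 <= 3, excluded
  elem=4: 4 > 3, yield 4**2 = 16
  elem=5: 5 > 3, yield 5**2 = 25
  elem=6: 6 > 3, yield 6**2 = 36
Therefore res = [16, 25, 36].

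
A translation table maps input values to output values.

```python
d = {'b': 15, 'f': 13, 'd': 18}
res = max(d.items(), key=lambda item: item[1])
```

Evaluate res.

Step 1: Find item with maximum value:
  ('b', 15)
  ('f', 13)
  ('d', 18)
Step 2: Maximum value is 18 at key 'd'.
Therefore res = ('d', 18).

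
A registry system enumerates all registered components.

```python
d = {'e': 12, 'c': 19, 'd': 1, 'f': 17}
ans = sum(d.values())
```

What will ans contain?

Step 1: d.values() = [12, 19, 1, 17].
Step 2: sum = 49.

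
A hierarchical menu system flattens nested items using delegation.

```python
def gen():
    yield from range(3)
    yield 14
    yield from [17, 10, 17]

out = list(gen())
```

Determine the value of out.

Step 1: Trace yields in order:
  yield 0
  yield 1
  yield 2
  yield 14
  yield 17
  yield 10
  yield 17
Therefore out = [0, 1, 2, 14, 17, 10, 17].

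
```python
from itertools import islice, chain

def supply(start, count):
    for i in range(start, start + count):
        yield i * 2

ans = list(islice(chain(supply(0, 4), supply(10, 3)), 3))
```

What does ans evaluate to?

Step 1: supply(0, 4) yields [0, 2, 4, 6].
Step 2: supply(10, 3) yields [20, 22, 24].
Step 3: chain concatenates: [0, 2, 4, 6, 20, 22, 24].
Step 4: islice takes first 3: [0, 2, 4].
Therefore ans = [0, 2, 4].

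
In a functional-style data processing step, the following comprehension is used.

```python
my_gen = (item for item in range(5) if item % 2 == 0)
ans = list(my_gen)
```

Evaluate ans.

Step 1: Filter range(5) keeping only even values:
  item=0: even, included
  item=1: odd, excluded
  item=2: even, included
  item=3: odd, excluded
  item=4: even, included
Therefore ans = [0, 2, 4].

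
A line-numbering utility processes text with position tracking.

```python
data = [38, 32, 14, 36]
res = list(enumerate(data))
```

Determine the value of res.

Step 1: enumerate pairs each element with its index:
  (0, 38)
  (1, 32)
  (2, 14)
  (3, 36)
Therefore res = [(0, 38), (1, 32), (2, 14), (3, 36)].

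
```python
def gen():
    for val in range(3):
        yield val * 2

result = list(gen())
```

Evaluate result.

Step 1: For each val in range(3), yield val * 2:
  val=0: yield 0 * 2 = 0
  val=1: yield 1 * 2 = 2
  val=2: yield 2 * 2 = 4
Therefore result = [0, 2, 4].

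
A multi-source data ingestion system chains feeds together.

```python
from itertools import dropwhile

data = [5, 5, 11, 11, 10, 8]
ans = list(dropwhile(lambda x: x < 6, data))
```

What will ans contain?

Step 1: dropwhile drops elements while < 6:
  5 < 6: dropped
  5 < 6: dropped
  11: kept (dropping stopped)
Step 2: Remaining elements kept regardless of condition.
Therefore ans = [11, 11, 10, 8].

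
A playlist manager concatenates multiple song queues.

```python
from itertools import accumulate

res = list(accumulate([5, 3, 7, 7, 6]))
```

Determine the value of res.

Step 1: accumulate computes running sums:
  + 5 = 5
  + 3 = 8
  + 7 = 15
  + 7 = 22
  + 6 = 28
Therefore res = [5, 8, 15, 22, 28].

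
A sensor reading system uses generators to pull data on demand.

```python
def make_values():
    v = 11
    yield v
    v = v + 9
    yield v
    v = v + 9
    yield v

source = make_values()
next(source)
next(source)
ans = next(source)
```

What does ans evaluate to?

Step 1: Trace through generator execution:
  Yield 1: v starts at 11, yield 11
  Yield 2: v = 11 + 9 = 20, yield 20
  Yield 3: v = 20 + 9 = 29, yield 29
Step 2: First next() gets 11, second next() gets the second value, third next() yields 29.
Therefore ans = 29.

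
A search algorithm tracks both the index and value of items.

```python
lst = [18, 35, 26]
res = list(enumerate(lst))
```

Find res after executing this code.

Step 1: enumerate pairs each element with its index:
  (0, 18)
  (1, 35)
  (2, 26)
Therefore res = [(0, 18), (1, 35), (2, 26)].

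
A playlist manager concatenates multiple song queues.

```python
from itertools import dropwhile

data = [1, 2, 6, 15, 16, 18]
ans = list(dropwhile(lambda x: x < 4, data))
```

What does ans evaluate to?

Step 1: dropwhile drops elements while < 4:
  1 < 4: dropped
  2 < 4: dropped
  6: kept (dropping stopped)
Step 2: Remaining elements kept regardless of condition.
Therefore ans = [6, 15, 16, 18].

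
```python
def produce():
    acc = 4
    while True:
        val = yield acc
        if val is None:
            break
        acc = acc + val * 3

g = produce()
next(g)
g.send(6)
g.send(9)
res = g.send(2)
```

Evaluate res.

Step 1: next() -> yield acc=4.
Step 2: send(6) -> val=6, acc = 4 + 6*3 = 22, yield 22.
Step 3: send(9) -> val=9, acc = 22 + 9*3 = 49, yield 49.
Step 4: send(2) -> val=2, acc = 49 + 2*3 = 55, yield 55.
Therefore res = 55.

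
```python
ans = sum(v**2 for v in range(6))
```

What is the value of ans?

Step 1: Compute v**2 for each v in range(6):
  v=0: 0**2 = 0
  v=1: 1**2 = 1
  v=2: 2**2 = 4
  v=3: 3**2 = 9
  v=4: 4**2 = 16
  v=5: 5**2 = 25
Step 2: sum = 0 + 1 + 4 + 9 + 16 + 25 = 55.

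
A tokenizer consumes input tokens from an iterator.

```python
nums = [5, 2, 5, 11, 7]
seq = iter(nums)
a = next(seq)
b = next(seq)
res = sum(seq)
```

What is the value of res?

Step 1: Create iterator over [5, 2, 5, 11, 7].
Step 2: a = next() = 5, b = next() = 2.
Step 3: sum() of remaining [5, 11, 7] = 23.
Therefore res = 23.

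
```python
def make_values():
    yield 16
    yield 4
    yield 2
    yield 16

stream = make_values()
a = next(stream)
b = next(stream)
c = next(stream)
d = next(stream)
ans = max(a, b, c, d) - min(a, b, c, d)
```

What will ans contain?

Step 1: Create generator and consume all values:
  a = next(stream) = 16
  b = next(stream) = 4
  c = next(stream) = 2
  d = next(stream) = 16
Step 2: max = 16, min = 2, ans = 16 - 2 = 14.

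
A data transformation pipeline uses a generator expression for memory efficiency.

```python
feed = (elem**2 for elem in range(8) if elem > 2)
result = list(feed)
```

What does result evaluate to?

Step 1: For range(8), keep elem > 2, then square:
  elem=0: 0 <= 2, excluded
  elem=1: 1 <= 2, excluded
  elem=2: 2 <= 2, excluded
  elem=3: 3 > 2, yield 3**2 = 9
  elem=4: 4 > 2, yield 4**2 = 16
  elem=5: 5 > 2, yield 5**2 = 25
  elem=6: 6 > 2, yield 6**2 = 36
  elem=7: 7 > 2, yield 7**2 = 49
Therefore result = [9, 16, 25, 36, 49].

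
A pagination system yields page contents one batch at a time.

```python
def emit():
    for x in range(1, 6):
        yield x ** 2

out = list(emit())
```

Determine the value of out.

Step 1: For each x in range(1, 6), yield x**2:
  x=1: yield 1**2 = 1
  x=2: yield 2**2 = 4
  x=3: yield 3**2 = 9
  x=4: yield 4**2 = 16
  x=5: yield 5**2 = 25
Therefore out = [1, 4, 9, 16, 25].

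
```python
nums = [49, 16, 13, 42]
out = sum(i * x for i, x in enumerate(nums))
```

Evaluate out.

Step 1: Compute i * x for each (i, x) in enumerate([49, 16, 13, 42]):
  i=0, x=49: 0*49 = 0
  i=1, x=16: 1*16 = 16
  i=2, x=13: 2*13 = 26
  i=3, x=42: 3*42 = 126
Step 2: sum = 0 + 16 + 26 + 126 = 168.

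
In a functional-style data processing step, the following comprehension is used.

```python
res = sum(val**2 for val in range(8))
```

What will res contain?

Step 1: Compute val**2 for each val in range(8):
  val=0: 0**2 = 0
  val=1: 1**2 = 1
  val=2: 2**2 = 4
  val=3: 3**2 = 9
  val=4: 4**2 = 16
  val=5: 5**2 = 25
  val=6: 6**2 = 36
  val=7: 7**2 = 49
Step 2: sum = 0 + 1 + 4 + 9 + 16 + 25 + 36 + 49 = 140.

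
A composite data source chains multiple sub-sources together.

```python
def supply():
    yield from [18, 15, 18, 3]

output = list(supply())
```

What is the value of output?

Step 1: yield from delegates to the iterable, yielding each element.
Step 2: Collected values: [18, 15, 18, 3].
Therefore output = [18, 15, 18, 3].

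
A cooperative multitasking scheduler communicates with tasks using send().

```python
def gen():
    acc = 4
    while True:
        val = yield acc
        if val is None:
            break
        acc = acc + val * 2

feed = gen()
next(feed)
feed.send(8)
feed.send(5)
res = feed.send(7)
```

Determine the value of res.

Step 1: next() -> yield acc=4.
Step 2: send(8) -> val=8, acc = 4 + 8*2 = 20, yield 20.
Step 3: send(5) -> val=5, acc = 20 + 5*2 = 30, yield 30.
Step 4: send(7) -> val=7, acc = 30 + 7*2 = 44, yield 44.
Therefore res = 44.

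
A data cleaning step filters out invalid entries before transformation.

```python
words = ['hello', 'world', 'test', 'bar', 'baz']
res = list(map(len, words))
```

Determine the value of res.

Step 1: Map len() to each word:
  'hello' -> 5
  'world' -> 5
  'test' -> 4
  'bar' -> 3
  'baz' -> 3
Therefore res = [5, 5, 4, 3, 3].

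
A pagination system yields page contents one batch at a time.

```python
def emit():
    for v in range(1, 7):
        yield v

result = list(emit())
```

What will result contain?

Step 1: The generator yields each value from range(1, 7).
Step 2: list() consumes all yields: [1, 2, 3, 4, 5, 6].
Therefore result = [1, 2, 3, 4, 5, 6].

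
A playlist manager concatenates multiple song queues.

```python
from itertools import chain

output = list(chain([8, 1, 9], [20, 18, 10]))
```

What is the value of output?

Step 1: chain() concatenates iterables: [8, 1, 9] + [20, 18, 10].
Therefore output = [8, 1, 9, 20, 18, 10].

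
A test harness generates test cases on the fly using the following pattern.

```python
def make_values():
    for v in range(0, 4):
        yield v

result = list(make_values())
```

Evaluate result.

Step 1: The generator yields each value from range(0, 4).
Step 2: list() consumes all yields: [0, 1, 2, 3].
Therefore result = [0, 1, 2, 3].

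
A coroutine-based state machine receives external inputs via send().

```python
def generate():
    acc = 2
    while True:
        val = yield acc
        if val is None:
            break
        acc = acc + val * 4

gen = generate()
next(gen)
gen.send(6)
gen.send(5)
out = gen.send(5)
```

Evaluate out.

Step 1: next() -> yield acc=2.
Step 2: send(6) -> val=6, acc = 2 + 6*4 = 26, yield 26.
Step 3: send(5) -> val=5, acc = 26 + 5*4 = 46, yield 46.
Step 4: send(5) -> val=5, acc = 46 + 5*4 = 66, yield 66.
Therefore out = 66.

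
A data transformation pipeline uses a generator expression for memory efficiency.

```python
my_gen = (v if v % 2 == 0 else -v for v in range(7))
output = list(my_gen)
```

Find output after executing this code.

Step 1: For each v in range(7), yield v if even, else -v:
  v=0: even, yield 0
  v=1: odd, yield -1
  v=2: even, yield 2
  v=3: odd, yield -3
  v=4: even, yield 4
  v=5: odd, yield -5
  v=6: even, yield 6
Therefore output = [0, -1, 2, -3, 4, -5, 6].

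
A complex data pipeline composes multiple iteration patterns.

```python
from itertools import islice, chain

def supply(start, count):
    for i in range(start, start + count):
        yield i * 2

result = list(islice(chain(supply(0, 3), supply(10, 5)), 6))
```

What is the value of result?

Step 1: supply(0, 3) yields [0, 2, 4].
Step 2: supply(10, 5) yields [20, 22, 24, 26, 28].
Step 3: chain concatenates: [0, 2, 4, 20, 22, 24, 26, 28].
Step 4: islice takes first 6: [0, 2, 4, 20, 22, 24].
Therefore result = [0, 2, 4, 20, 22, 24].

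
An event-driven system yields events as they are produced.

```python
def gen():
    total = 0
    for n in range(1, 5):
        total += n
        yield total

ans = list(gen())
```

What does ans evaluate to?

Step 1: Generator accumulates running sum:
  n=1: total = 1, yield 1
  n=2: total = 3, yield 3
  n=3: total = 6, yield 6
  n=4: total = 10, yield 10
Therefore ans = [1, 3, 6, 10].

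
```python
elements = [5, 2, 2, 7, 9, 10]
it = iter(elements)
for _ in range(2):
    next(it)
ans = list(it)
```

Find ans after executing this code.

Step 1: Create iterator over [5, 2, 2, 7, 9, 10].
Step 2: Advance 2 positions (consuming [5, 2]).
Step 3: list() collects remaining elements: [2, 7, 9, 10].
Therefore ans = [2, 7, 9, 10].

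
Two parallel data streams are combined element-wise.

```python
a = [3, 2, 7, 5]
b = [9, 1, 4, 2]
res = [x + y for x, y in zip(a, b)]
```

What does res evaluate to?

Step 1: Add corresponding elements:
  3 + 9 = 12
  2 + 1 = 3
  7 + 4 = 11
  5 + 2 = 7
Therefore res = [12, 3, 11, 7].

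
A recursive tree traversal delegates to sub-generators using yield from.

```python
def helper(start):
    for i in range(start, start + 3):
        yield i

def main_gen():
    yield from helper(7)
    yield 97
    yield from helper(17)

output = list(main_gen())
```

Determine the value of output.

Step 1: main_gen() delegates to helper(7):
  yield 7
  yield 8
  yield 9
Step 2: yield 97
Step 3: Delegates to helper(17):
  yield 17
  yield 18
  yield 19
Therefore output = [7, 8, 9, 97, 17, 18, 19].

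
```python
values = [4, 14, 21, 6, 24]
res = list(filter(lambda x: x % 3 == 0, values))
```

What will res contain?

Step 1: Filter elements divisible by 3:
  4 % 3 = 1: removed
  14 % 3 = 2: removed
  21 % 3 = 0: kept
  6 % 3 = 0: kept
  24 % 3 = 0: kept
Therefore res = [21, 6, 24].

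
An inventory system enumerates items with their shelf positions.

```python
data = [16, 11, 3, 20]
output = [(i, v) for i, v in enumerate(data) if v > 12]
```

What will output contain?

Step 1: Filter enumerate([16, 11, 3, 20]) keeping v > 12:
  (0, 16): 16 > 12, included
  (1, 11): 11 <= 12, excluded
  (2, 3): 3 <= 12, excluded
  (3, 20): 20 > 12, included
Therefore output = [(0, 16), (3, 20)].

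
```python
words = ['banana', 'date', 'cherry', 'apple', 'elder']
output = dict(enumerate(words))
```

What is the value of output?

Step 1: enumerate pairs indices with words:
  0 -> 'banana'
  1 -> 'date'
  2 -> 'cherry'
  3 -> 'apple'
  4 -> 'elder'
Therefore output = {0: 'banana', 1: 'date', 2: 'cherry', 3: 'apple', 4: 'elder'}.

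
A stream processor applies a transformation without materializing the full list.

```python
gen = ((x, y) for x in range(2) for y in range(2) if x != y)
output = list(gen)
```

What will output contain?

Step 1: Nested generator over range(2) x range(2) where x != y:
  (0, 0): excluded (x == y)
  (0, 1): included
  (1, 0): included
  (1, 1): excluded (x == y)
Therefore output = [(0, 1), (1, 0)].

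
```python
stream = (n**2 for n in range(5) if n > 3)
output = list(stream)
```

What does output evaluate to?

Step 1: For range(5), keep n > 3, then square:
  n=0: 0 <= 3, excluded
  n=1: 1 <= 3, excluded
  n=2: 2 <= 3, excluded
  n=3: 3 <= 3, excluded
  n=4: 4 > 3, yield 4**2 = 16
Therefore output = [16].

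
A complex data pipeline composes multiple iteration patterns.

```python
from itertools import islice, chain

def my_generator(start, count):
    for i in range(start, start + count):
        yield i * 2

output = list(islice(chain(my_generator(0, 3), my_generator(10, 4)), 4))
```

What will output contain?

Step 1: my_generator(0, 3) yields [0, 2, 4].
Step 2: my_generator(10, 4) yields [20, 22, 24, 26].
Step 3: chain concatenates: [0, 2, 4, 20, 22, 24, 26].
Step 4: islice takes first 4: [0, 2, 4, 20].
Therefore output = [0, 2, 4, 20].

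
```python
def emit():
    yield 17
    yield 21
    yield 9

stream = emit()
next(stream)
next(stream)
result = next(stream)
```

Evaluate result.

Step 1: emit() creates a generator.
Step 2: next(stream) yields 17 (consumed and discarded).
Step 3: next(stream) yields 21 (consumed and discarded).
Step 4: next(stream) yields 9, assigned to result.
Therefore result = 9.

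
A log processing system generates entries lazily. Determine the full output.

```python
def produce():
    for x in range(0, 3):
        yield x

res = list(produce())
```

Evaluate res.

Step 1: The generator yields each value from range(0, 3).
Step 2: list() consumes all yields: [0, 1, 2].
Therefore res = [0, 1, 2].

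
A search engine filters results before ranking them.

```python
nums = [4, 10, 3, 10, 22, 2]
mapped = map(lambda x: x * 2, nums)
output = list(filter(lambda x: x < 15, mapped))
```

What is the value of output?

Step 1: Map x * 2:
  4 -> 8
  10 -> 20
  3 -> 6
  10 -> 20
  22 -> 44
  2 -> 4
Step 2: Filter for < 15:
  8: kept
  20: removed
  6: kept
  20: removed
  44: removed
  4: kept
Therefore output = [8, 6, 4].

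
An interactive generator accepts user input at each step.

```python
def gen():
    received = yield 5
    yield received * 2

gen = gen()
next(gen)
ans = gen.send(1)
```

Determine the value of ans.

Step 1: next(gen) advances to first yield, producing 5.
Step 2: send(1) resumes, received = 1.
Step 3: yield received * 2 = 1 * 2 = 2.
Therefore ans = 2.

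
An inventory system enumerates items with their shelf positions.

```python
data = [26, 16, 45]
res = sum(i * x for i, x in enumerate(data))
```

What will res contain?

Step 1: Compute i * x for each (i, x) in enumerate([26, 16, 45]):
  i=0, x=26: 0*26 = 0
  i=1, x=16: 1*16 = 16
  i=2, x=45: 2*45 = 90
Step 2: sum = 0 + 16 + 90 = 106.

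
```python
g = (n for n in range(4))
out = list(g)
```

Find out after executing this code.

Step 1: Generator expression iterates range(4): [0, 1, 2, 3].
Step 2: list() collects all values.
Therefore out = [0, 1, 2, 3].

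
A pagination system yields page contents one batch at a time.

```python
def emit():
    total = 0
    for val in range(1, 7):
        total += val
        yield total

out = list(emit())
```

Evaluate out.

Step 1: Generator accumulates running sum:
  val=1: total = 1, yield 1
  val=2: total = 3, yield 3
  val=3: total = 6, yield 6
  val=4: total = 10, yield 10
  val=5: total = 15, yield 15
  val=6: total = 21, yield 21
Therefore out = [1, 3, 6, 10, 15, 21].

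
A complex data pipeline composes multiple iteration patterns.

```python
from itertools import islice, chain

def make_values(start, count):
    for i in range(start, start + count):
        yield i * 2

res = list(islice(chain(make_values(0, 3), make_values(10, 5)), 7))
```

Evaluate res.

Step 1: make_values(0, 3) yields [0, 2, 4].
Step 2: make_values(10, 5) yields [20, 22, 24, 26, 28].
Step 3: chain concatenates: [0, 2, 4, 20, 22, 24, 26, 28].
Step 4: islice takes first 7: [0, 2, 4, 20, 22, 24, 26].
Therefore res = [0, 2, 4, 20, 22, 24, 26].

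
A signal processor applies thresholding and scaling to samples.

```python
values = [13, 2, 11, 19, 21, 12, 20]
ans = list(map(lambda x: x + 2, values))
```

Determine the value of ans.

Step 1: Apply lambda x: x + 2 to each element:
  13 -> 15
  2 -> 4
  11 -> 13
  19 -> 21
  21 -> 23
  12 -> 14
  20 -> 22
Therefore ans = [15, 4, 13, 21, 23, 14, 22].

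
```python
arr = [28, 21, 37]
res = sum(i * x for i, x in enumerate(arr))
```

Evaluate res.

Step 1: Compute i * x for each (i, x) in enumerate([28, 21, 37]):
  i=0, x=28: 0*28 = 0
  i=1, x=21: 1*21 = 21
  i=2, x=37: 2*37 = 74
Step 2: sum = 0 + 21 + 74 = 95.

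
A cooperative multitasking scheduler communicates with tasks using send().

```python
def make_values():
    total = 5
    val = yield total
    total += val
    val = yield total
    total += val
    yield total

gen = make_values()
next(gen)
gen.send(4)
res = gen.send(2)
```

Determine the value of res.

Step 1: next() -> yield total=5.
Step 2: send(4) -> val=4, total = 5+4 = 9, yield 9.
Step 3: send(2) -> val=2, total = 9+2 = 11, yield 11.
Therefore res = 11.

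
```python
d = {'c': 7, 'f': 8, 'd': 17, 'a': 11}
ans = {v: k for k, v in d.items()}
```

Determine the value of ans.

Step 1: Invert dict (swap keys and values):
  'c': 7 -> 7: 'c'
  'f': 8 -> 8: 'f'
  'd': 17 -> 17: 'd'
  'a': 11 -> 11: 'a'
Therefore ans = {7: 'c', 8: 'f', 17: 'd', 11: 'a'}.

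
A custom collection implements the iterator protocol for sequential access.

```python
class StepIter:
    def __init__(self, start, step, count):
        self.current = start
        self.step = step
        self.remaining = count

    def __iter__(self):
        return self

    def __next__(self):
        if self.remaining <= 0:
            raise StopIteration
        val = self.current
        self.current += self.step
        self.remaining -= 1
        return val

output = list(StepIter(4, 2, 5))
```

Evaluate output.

Step 1: StepIter starts at 4, increments by 2, for 5 steps:
  Yield 4, then current += 2
  Yield 6, then current += 2
  Yield 8, then current += 2
  Yield 10, then current += 2
  Yield 12, then current += 2
Therefore output = [4, 6, 8, 10, 12].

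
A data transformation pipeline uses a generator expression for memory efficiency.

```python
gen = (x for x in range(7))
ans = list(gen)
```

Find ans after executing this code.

Step 1: Generator expression iterates range(7): [0, 1, 2, 3, 4, 5, 6].
Step 2: list() collects all values.
Therefore ans = [0, 1, 2, 3, 4, 5, 6].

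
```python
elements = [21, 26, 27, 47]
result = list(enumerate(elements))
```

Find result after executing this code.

Step 1: enumerate pairs each element with its index:
  (0, 21)
  (1, 26)
  (2, 27)
  (3, 47)
Therefore result = [(0, 21), (1, 26), (2, 27), (3, 47)].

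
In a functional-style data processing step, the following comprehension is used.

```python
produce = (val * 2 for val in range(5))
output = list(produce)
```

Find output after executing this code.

Step 1: For each val in range(5), compute val*2:
  val=0: 0*2 = 0
  val=1: 1*2 = 2
  val=2: 2*2 = 4
  val=3: 3*2 = 6
  val=4: 4*2 = 8
Therefore output = [0, 2, 4, 6, 8].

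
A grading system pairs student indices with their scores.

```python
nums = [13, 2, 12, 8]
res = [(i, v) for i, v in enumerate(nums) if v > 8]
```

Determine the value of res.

Step 1: Filter enumerate([13, 2, 12, 8]) keeping v > 8:
  (0, 13): 13 > 8, included
  (1, 2): 2 <= 8, excluded
  (2, 12): 12 > 8, included
  (3, 8): 8 <= 8, excluded
Therefore res = [(0, 13), (2, 12)].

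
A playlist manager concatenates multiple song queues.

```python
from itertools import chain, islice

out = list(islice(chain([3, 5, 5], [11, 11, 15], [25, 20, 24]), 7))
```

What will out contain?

Step 1: chain([3, 5, 5], [11, 11, 15], [25, 20, 24]) = [3, 5, 5, 11, 11, 15, 25, 20, 24].
Step 2: islice takes first 7 elements: [3, 5, 5, 11, 11, 15, 25].
Therefore out = [3, 5, 5, 11, 11, 15, 25].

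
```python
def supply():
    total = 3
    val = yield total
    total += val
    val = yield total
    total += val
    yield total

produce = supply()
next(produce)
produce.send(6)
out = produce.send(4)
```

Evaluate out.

Step 1: next() -> yield total=3.
Step 2: send(6) -> val=6, total = 3+6 = 9, yield 9.
Step 3: send(4) -> val=4, total = 9+4 = 13, yield 13.
Therefore out = 13.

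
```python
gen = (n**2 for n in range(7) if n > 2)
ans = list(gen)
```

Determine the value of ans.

Step 1: For range(7), keep n > 2, then square:
  n=0: 0 <= 2, excluded
  n=1: 1 <= 2, excluded
  n=2: 2 <= 2, excluded
  n=3: 3 > 2, yield 3**2 = 9
  n=4: 4 > 2, yield 4**2 = 16
  n=5: 5 > 2, yield 5**2 = 25
  n=6: 6 > 2, yield 6**2 = 36
Therefore ans = [9, 16, 25, 36].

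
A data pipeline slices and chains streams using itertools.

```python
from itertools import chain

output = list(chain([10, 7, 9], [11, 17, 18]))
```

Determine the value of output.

Step 1: chain() concatenates iterables: [10, 7, 9] + [11, 17, 18].
Therefore output = [10, 7, 9, 11, 17, 18].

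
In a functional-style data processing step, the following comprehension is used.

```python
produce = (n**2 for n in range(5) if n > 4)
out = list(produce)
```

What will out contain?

Step 1: For range(5), keep n > 4, then square:
  n=0: 0 <= 4, excluded
  n=1: 1 <= 4, excluded
  n=2: 2 <= 4, excluded
  n=3: 3 <= 4, excluded
  n=4: 4 <= 4, excluded
Therefore out = [].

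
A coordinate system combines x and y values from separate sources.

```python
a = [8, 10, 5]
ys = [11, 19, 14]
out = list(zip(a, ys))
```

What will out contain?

Step 1: zip pairs elements at same index:
  Index 0: (8, 11)
  Index 1: (10, 19)
  Index 2: (5, 14)
Therefore out = [(8, 11), (10, 19), (5, 14)].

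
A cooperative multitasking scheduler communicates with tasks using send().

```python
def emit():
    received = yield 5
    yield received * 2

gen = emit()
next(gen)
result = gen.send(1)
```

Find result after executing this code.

Step 1: next(gen) advances to first yield, producing 5.
Step 2: send(1) resumes, received = 1.
Step 3: yield received * 2 = 1 * 2 = 2.
Therefore result = 2.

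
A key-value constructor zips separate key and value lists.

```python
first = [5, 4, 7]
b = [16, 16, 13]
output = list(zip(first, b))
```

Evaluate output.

Step 1: zip pairs elements at same index:
  Index 0: (5, 16)
  Index 1: (4, 16)
  Index 2: (7, 13)
Therefore output = [(5, 16), (4, 16), (7, 13)].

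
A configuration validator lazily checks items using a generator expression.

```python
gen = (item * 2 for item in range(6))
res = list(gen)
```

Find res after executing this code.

Step 1: For each item in range(6), compute item*2:
  item=0: 0*2 = 0
  item=1: 1*2 = 2
  item=2: 2*2 = 4
  item=3: 3*2 = 6
  item=4: 4*2 = 8
  item=5: 5*2 = 10
Therefore res = [0, 2, 4, 6, 8, 10].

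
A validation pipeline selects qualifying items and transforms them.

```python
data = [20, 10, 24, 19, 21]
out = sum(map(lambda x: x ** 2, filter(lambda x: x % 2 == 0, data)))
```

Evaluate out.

Step 1: Filter even numbers from [20, 10, 24, 19, 21]: [20, 10, 24]
Step 2: Square each: [400, 100, 576]
Step 3: Sum = 1076.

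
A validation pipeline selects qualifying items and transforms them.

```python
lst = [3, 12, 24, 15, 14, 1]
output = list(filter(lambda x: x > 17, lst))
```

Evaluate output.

Step 1: Filter elements > 17:
  3: removed
  12: removed
  24: kept
  15: removed
  14: removed
  1: removed
Therefore output = [24].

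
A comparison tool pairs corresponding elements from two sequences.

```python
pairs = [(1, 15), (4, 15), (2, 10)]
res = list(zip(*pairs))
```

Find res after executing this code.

Step 1: zip(*pairs) transposes: unzips [(1, 15), (4, 15), (2, 10)] into separate sequences.
Step 2: First elements: (1, 4, 2), second elements: (15, 15, 10).
Therefore res = [(1, 4, 2), (15, 15, 10)].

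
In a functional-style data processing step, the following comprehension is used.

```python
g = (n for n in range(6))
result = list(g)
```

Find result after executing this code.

Step 1: Generator expression iterates range(6): [0, 1, 2, 3, 4, 5].
Step 2: list() collects all values.
Therefore result = [0, 1, 2, 3, 4, 5].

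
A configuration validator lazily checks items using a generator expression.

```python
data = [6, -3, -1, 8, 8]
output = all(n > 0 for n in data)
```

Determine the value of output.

Step 1: Check n > 0 for each element in [6, -3, -1, 8, 8]:
  6 > 0: True
  -3 > 0: False
  -1 > 0: False
  8 > 0: True
  8 > 0: True
Step 2: all() returns False.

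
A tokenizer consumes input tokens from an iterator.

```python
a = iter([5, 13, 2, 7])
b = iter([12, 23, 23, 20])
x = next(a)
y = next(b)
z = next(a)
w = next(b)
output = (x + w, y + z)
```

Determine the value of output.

Step 1: a iterates [5, 13, 2, 7], b iterates [12, 23, 23, 20].
Step 2: x = next(a) = 5, y = next(b) = 12.
Step 3: z = next(a) = 13, w = next(b) = 23.
Step 4: output = (5 + 23, 12 + 13) = (28, 25).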